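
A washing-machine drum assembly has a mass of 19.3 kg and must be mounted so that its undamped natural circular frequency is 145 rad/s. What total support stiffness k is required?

k = m·ω_n² = 19.3 × 145.0² = 19.3 × 21020 = 405800 N/m.

406000 N/m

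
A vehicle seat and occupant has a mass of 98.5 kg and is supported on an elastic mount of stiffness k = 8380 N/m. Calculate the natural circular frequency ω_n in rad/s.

9.22 rad/s

ω_n = √(k/m) = √(8380/98.5) = √85.08 = 9.224 rad/s.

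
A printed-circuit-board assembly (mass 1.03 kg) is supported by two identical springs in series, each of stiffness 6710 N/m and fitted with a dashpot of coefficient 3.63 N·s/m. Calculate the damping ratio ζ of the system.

Series springs: 1/k_eq = 2/6710, so k_eq = 6710/2 = 3355 N/m.
ω_n = √(k_eq/m) = √(3355/1.03) = 57.07 rad/s.
Critical damping c_c = 2√(k_eq·m) = 2√(3355 × 1.03) = 117.6 N·s/m, so ζ = c/c_c = 3.63/117.6 = 0.03088.

0.0309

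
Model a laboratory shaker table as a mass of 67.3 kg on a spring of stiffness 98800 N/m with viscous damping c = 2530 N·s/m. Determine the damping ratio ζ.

ω_n = √(k/m) = √(98800/67.3) = 38.32 rad/s.
Critical damping c_c = 2√(k·m) = 2√(98800 × 67.3) = 5157 N·s/m, so ζ = c/c_c = 2530/5157 = 0.4906.

0.491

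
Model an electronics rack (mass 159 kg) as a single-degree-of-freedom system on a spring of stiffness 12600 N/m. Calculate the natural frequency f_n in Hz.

ω_n = √(k/m) = √(12600/159) = √79.25 = 8.902 rad/s.
f_n = ω_n/(2π) = 8.902/6.283 = 1.417 Hz.

1.42 Hz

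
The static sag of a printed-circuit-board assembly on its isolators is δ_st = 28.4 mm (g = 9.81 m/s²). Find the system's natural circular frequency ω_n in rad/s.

18.6 rad/s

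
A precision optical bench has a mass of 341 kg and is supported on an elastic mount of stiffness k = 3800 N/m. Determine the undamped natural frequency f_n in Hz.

0.531 Hz

ω_n = √(k/m) = √(3800/341) = √11.14 = 3.338 rad/s.
f_n = ω_n/(2π) = 3.338/6.283 = 0.5313 Hz.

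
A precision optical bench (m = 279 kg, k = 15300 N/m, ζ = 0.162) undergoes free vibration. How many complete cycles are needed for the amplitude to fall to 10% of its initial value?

Logarithmic decrement δ = 2πζ/√(1 − ζ²) = 2π × 0.1620/√(1 − 0.0262) = 1.032.
x_n/x₀ = e^(−nδ) ≤ 0.1; take ln: n ≥ ln(1/0.1)/δ = 2.303/1.032 = 2.232.
So 3 complete cycles are required.

3 cycles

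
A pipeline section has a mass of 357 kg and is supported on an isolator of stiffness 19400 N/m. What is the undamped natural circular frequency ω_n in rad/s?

7.37 rad/s

ω_n = √(k/m) = √(19400/357) = √54.34 = 7.372 rad/s.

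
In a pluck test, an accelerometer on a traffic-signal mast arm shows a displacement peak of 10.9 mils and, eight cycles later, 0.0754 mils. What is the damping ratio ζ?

Logarithmic decrement δ = (1/n)·ln(x₀/x_n) = (1/8)·ln(10.9/0.0754) = (1/8)·ln(144.6) = 0.6217.
ζ = δ/√(4π² + δ²) = 0.6217/√(39.48 + 0.387) = 0.6217/6.314 = 0.09847.

0.0985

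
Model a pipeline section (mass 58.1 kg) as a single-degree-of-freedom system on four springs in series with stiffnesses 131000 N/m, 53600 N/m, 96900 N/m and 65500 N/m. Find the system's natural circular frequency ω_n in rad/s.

Series springs: 1/k_eq = 1/131000 + 1/53600 + 1/96900 + 1/65500 = 5.188×10^-5, so k_eq = 19280 N/m.
ω_n = √(k_eq/m) = √(19280/58.1) = √331.8 = 18.21 rad/s.

18.2 rad/s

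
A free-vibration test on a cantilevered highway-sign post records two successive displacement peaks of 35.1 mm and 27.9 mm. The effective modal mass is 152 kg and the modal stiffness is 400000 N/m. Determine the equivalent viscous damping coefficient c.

569 N·s/m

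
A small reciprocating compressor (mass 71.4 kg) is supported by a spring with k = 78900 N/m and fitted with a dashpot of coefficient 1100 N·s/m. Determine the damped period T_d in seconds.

ω_n = √(k/m) = √(78900/71.4) = 33.24 rad/s.
Critical damping c_c = 2√(k·m) = 2√(78900 × 71.4) = 4747 N·s/m, so ζ = c/c_c = 1100/4747 = 0.2317.
ω_d = ω_n√(1 − ζ²) = 33.24 × √(1 − 0.0537) = 32.34 rad/s.
T_d = 2π/ω_d = 0.1943 s.

0.194 s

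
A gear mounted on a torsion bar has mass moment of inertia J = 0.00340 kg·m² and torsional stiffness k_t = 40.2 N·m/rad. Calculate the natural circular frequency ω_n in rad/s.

109 rad/s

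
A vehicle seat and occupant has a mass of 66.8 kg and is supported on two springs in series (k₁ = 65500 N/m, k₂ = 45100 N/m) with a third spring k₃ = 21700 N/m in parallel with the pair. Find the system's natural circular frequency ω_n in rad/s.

Series pair: k_s = k₁k₂/(k₁+k₂) = (65500)(45100)/(65500 + 45100) = 26710 N/m. In parallel with k₃: k_eq = 26710 + 21700 = 48410 N/m.
ω_n = √(k_eq/m) = √(48410/66.8) = √724.7 = 26.92 rad/s.

26.9 rad/s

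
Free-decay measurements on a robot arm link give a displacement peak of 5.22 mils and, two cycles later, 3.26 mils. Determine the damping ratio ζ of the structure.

0.0374

Logarithmic decrement δ = (1/n)·ln(x₀/x_n) = (1/2)·ln(5.22/3.26) = (1/2)·ln(1.601) = 0.2354.
ζ = δ/√(4π² + δ²) = 0.2354/√(39.48 + 0.0554) = 0.2354/6.288 = 0.03744.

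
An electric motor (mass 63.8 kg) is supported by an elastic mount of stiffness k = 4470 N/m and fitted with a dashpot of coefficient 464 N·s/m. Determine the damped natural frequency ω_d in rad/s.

ω_n = √(k/m) = √(4470/63.8) = 8.370 rad/s.
Critical damping c_c = 2√(k·m) = 2√(4470 × 63.8) = 1068 N·s/m, so ζ = c/c_c = 464/1068 = 0.4344.
ω_d = ω_n√(1 − ζ²) = 8.370 × √(1 − 0.189) = 7.539 rad/s.

7.54 rad/s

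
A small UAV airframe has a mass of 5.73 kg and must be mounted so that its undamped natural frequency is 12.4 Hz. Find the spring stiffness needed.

34800 N/m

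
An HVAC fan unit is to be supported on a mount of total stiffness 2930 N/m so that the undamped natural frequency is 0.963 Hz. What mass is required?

ω_n = 2πf_n = 2π × 0.963 = 6.051 rad/s.
m = k/ω_n² = 2930/6.051² = 2930/36.61 = 80.03 kg.

80.0 kg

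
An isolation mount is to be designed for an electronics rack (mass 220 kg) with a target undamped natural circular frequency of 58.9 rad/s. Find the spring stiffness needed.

763000 N/m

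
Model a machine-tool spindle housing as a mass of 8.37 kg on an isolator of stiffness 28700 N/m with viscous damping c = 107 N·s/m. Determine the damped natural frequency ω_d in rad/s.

ω_n = √(k/m) = √(28700/8.37) = 58.56 rad/s.
Critical damping c_c = 2√(k·m) = 2√(28700 × 8.37) = 980.2 N·s/m, so ζ = c/c_c = 107/980.2 = 0.1092.
ω_d = ω_n√(1 − ζ²) = 58.56 × √(1 − 0.0119) = 58.21 rad/s.

58.2 rad/s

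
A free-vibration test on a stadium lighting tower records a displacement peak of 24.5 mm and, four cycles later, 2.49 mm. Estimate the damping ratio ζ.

0.0906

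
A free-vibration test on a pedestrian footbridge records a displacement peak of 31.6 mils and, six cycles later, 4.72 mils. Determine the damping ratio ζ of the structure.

0.0504

Logarithmic decrement δ = (1/n)·ln(x₀/x_n) = (1/6)·ln(31.6/4.72) = (1/6)·ln(6.695) = 0.3169.
ζ = δ/√(4π² + δ²) = 0.3169/√(39.48 + 0.100) = 0.3169/6.291 = 0.05037.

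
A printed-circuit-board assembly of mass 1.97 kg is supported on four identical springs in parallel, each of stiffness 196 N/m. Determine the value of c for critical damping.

78.6 N·s/m

Parallel springs add: k_eq = 4 × 196 = 784.0 N/m.
c_c = 2√(k_eq·m) = 2√(784.0 × 1.97) = 2 × 39.30 = 78.60 N·s/m.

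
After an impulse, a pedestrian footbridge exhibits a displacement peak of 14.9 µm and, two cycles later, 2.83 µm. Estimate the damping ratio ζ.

Logarithmic decrement δ = (1/n)·ln(x₀/x_n) = (1/2)·ln(14.9/2.83) = (1/2)·ln(5.265) = 0.8305.
ζ = δ/√(4π² + δ²) = 0.8305/√(39.48 + 0.690) = 0.8305/6.338 = 0.1310.

0.131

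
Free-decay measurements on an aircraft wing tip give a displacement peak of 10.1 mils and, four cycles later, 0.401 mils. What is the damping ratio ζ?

0.127

Logarithmic decrement δ = (1/n)·ln(x₀/x_n) = (1/4)·ln(10.1/0.401) = (1/4)·ln(25.19) = 0.8066.
ζ = δ/√(4π² + δ²) = 0.8066/√(39.48 + 0.651) = 0.8066/6.335 = 0.1273.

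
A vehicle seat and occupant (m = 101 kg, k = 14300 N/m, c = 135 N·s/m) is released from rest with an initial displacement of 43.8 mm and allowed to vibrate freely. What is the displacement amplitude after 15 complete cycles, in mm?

0.218 mm

ζ = c/(2√(km)) = 135/(2√(14300 × 101)) = 135/2404 = 0.05617.
Logarithmic decrement δ = 2πζ/√(1 − ζ²) = 2π × 0.05617/√(1 − 0.00315) = 0.3535.
After n cycles, x_n/x₀ = e^(−nδ), so x_15 = 43.8 × e^(−15 × 0.3535) = 43.8 × 0.004982 = 0.2182 mm.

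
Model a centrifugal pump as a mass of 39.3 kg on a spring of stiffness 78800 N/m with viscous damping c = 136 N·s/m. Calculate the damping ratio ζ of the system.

ω_n = √(k/m) = √(78800/39.3) = 44.78 rad/s.
Critical damping c_c = 2√(k·m) = 2√(78800 × 39.3) = 3520 N·s/m, so ζ = c/c_c = 136/3520 = 0.03864.

0.0386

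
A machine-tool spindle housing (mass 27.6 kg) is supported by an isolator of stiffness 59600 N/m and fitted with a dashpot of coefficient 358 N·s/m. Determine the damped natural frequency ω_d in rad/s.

ω_n = √(k/m) = √(59600/27.6) = 46.47 rad/s.
Critical damping c_c = 2√(k·m) = 2√(59600 × 27.6) = 2565 N·s/m, so ζ = c/c_c = 358/2565 = 0.1396.
ω_d = ω_n√(1 − ζ²) = 46.47 × √(1 − 0.0195) = 46.01 rad/s.

46.0 rad/s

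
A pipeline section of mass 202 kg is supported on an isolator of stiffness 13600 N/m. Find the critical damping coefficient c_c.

c_c = 2√(k·m) = 2√(13600 × 202) = 2 × 1657 = 3315 N·s/m.

3310 N·s/m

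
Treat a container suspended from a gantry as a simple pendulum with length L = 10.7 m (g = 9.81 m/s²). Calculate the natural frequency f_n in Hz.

For a simple pendulum ω_n = √(g/L) = √(9.81/10.7) = √0.9168 = 0.9575 rad/s.
f_n = ω_n/(2π) = 0.9575/6.283 = 0.1524 Hz.

0.152 Hz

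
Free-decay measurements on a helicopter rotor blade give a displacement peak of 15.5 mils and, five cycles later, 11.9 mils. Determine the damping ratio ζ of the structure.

0.00841

Logarithmic decrement δ = (1/n)·ln(x₀/x_n) = (1/5)·ln(15.5/11.9) = (1/5)·ln(1.303) = 0.05286.
ζ = δ/√(4π² + δ²) = 0.05286/√(39.48 + 0.00279) = 0.05286/6.283 = 0.008413.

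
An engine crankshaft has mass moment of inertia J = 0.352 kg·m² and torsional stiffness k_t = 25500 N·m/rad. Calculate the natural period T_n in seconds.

ω_n = √(k_t/J) = √(25500/0.352) = √72440 = 269.2 rad/s.
T_n = 2π/ω_n = 6.283/269.2 = 0.02334 s.

0.0233 s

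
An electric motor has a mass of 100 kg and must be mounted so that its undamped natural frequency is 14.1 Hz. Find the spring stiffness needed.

ω_n = 2πf_n = 2π × 14.1 = 88.59 rad/s.
k = m·ω_n² = 100 × 88.59² = 100 × 7849 = 784900 N/m.

785000 N/m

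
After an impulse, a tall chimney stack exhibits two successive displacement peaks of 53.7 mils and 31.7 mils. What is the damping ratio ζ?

Logarithmic decrement δ = (1/n)·ln(x₀/x_n) = (1/1)·ln(53.7/31.7) = (1/1)·ln(1.694) = 0.5271.
ζ = δ/√(4π² + δ²) = 0.5271/√(39.48 + 0.278) = 0.5271/6.305 = 0.08360.

0.0836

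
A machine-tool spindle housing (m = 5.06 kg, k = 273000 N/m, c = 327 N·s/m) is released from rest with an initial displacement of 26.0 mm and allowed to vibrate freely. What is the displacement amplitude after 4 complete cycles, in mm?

ζ = c/(2√(km)) = 327/(2√(273000 × 5.06)) = 327/2351 = 0.1391.
Logarithmic decrement δ = 2πζ/√(1 − ζ²) = 2π × 0.1391/√(1 − 0.0194) = 0.8826.
After n cycles, x_n/x₀ = e^(−nδ), so x_4 = 26.0 × e^(−4 × 0.8826) = 26.0 × 0.02929 = 0.7615 mm.

0.761 mm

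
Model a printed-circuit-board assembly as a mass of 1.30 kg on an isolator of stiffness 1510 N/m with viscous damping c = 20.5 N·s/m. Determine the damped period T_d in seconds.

0.189 s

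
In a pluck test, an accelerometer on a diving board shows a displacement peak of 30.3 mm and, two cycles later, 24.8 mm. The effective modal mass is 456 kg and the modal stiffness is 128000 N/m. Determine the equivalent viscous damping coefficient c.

244 N·s/m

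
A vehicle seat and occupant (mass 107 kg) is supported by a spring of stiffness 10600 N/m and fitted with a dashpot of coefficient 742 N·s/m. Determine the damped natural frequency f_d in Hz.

ω_n = √(k/m) = √(10600/107) = 9.953 rad/s.
Critical damping c_c = 2√(k·m) = 2√(10600 × 107) = 2130 N·s/m, so ζ = c/c_c = 742/2130 = 0.3484.
ω_d = ω_n√(1 − ζ²) = 9.953 × √(1 − 0.121) = 9.330 rad/s.
f_d = ω_d/(2π) = 1.485 Hz.

1.48 Hz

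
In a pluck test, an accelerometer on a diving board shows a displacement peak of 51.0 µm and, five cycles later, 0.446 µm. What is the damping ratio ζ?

0.149

Logarithmic decrement δ = (1/n)·ln(x₀/x_n) = (1/5)·ln(51.0/0.446) = (1/5)·ln(114.3) = 0.9479.
ζ = δ/√(4π² + δ²) = 0.9479/√(39.48 + 0.898) = 0.9479/6.354 = 0.1492.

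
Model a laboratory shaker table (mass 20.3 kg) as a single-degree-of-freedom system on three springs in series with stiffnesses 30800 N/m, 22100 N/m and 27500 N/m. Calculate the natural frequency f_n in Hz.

Series springs: 1/k_eq = 1/30800 + 1/22100 + 1/27500 = 0.0001141, so k_eq = 8766 N/m.
ω_n = √(k_eq/m) = √(8766/20.3) = √431.8 = 20.78 rad/s.
f_n = ω_n/(2π) = 20.78/6.283 = 3.307 Hz.

3.31 Hz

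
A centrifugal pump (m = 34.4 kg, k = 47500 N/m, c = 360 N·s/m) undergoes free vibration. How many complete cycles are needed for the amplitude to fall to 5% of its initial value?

4 cycles

ζ = c/(2√(km)) = 360/(2√(47500 × 34.4)) = 360/2557 = 0.1408.
Logarithmic decrement δ = 2πζ/√(1 − ζ²) = 2π × 0.1408/√(1 − 0.0198) = 0.8937.
x_n/x₀ = e^(−nδ) ≤ 0.05; take ln: n ≥ ln(1/0.05)/δ = 2.996/0.8937 = 3.352.
So 4 complete cycles are required.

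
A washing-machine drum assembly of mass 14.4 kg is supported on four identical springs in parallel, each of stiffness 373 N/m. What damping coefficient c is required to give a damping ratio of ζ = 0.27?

79.2 N·s/m

Parallel springs add: k_eq = 4 × 373 = 1492 N/m.
c_c = 2√(k_eq·m) = 2√(1492 × 14.4) = 293.2 N·s/m.
c = ζ·c_c = 0.27 × 293.2 = 79.15 N·s/m.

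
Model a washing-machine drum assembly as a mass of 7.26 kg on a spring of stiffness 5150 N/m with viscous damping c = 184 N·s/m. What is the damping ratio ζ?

0.476

ω_n = √(k/m) = √(5150/7.26) = 26.63 rad/s.
Critical damping c_c = 2√(k·m) = 2√(5150 × 7.26) = 386.7 N·s/m, so ζ = c/c_c = 184/386.7 = 0.4758.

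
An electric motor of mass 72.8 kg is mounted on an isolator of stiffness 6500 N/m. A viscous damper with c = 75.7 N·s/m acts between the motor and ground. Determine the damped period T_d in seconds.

ω_n = √(k/m) = √(6500/72.8) = 9.449 rad/s.
Critical damping c_c = 2√(k·m) = 2√(6500 × 72.8) = 1376 N·s/m, so ζ = c/c_c = 75.7/1376 = 0.05502.
ω_d = ω_n√(1 − ζ²) = 9.449 × √(1 − 0.00303) = 9.435 rad/s.
T_d = 2π/ω_d = 0.6660 s.

0.666 s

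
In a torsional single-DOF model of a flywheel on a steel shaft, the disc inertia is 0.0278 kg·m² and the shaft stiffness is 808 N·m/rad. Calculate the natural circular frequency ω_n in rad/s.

ω_n = √(k_t/J) = √(808/0.0278) = √29060 = 170.5 rad/s.

170 rad/s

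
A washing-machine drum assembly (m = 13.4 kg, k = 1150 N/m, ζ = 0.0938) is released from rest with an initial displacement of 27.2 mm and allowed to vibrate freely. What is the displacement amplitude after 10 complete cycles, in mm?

0.0731 mm

Logarithmic decrement δ = 2πζ/√(1 − ζ²) = 2π × 0.09380/√(1 − 0.00880) = 0.5920.
After n cycles, x_n/x₀ = e^(−nδ), so x_10 = 27.2 × e^(−10 × 0.5920) = 27.2 × 0.002686 = 0.07306 mm.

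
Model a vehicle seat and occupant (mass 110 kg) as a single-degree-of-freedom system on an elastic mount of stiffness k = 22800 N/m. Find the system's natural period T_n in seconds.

0.436 s

ω_n = √(k/m) = √(22800/110) = √207.3 = 14.40 rad/s.
T_n = 2π/ω_n = 6.283/14.40 = 0.4364 s.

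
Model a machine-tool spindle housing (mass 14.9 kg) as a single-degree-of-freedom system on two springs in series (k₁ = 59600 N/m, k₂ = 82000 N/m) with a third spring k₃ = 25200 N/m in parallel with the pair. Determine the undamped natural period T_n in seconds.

0.0993 s

Series pair: k_s = k₁k₂/(k₁+k₂) = (59600)(82000)/(59600 + 82000) = 34510 N/m. In parallel with k₃: k_eq = 34510 + 25200 = 59710 N/m.
ω_n = √(k_eq/m) = √(59710/14.9) = √4008 = 63.31 rad/s.
T_n = 2π/ω_n = 6.283/63.31 = 0.09925 s.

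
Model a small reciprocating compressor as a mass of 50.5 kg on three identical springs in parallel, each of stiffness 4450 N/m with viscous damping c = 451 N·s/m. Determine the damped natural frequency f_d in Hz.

Parallel springs add: k_eq = 3 × 4450 = 13350 N/m.
ω_n = √(k_eq/m) = √(13350/50.5) = 16.26 rad/s.
Critical damping c_c = 2√(k_eq·m) = 2√(13350 × 50.5) = 1642 N·s/m, so ζ = c/c_c = 451/1642 = 0.2746.
ω_d = ω_n√(1 − ζ²) = 16.26 × √(1 − 0.0754) = 15.63 rad/s.
f_d = ω_d/(2π) = 2.488 Hz.

2.49 Hz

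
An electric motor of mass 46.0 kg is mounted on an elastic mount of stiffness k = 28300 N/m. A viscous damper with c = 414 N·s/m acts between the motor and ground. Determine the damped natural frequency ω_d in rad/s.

ω_n = √(k/m) = √(28300/46.0) = 24.80 rad/s.
Critical damping c_c = 2√(k·m) = 2√(28300 × 46.0) = 2282 N·s/m, so ζ = c/c_c = 414/2282 = 0.1814.
ω_d = ω_n√(1 − ζ²) = 24.80 × √(1 − 0.0329) = 24.39 rad/s.

24.4 rad/s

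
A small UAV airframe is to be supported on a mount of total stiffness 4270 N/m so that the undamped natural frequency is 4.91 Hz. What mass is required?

ω_n = 2πf_n = 2π × 4.91 = 30.85 rad/s.
m = k/ω_n² = 4270/30.85² = 4270/951.7 = 4.486 kg.

4.49 kg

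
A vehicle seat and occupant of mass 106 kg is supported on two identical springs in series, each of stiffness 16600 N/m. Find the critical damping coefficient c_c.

1880 N·s/m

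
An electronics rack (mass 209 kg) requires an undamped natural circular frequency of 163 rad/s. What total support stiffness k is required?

5550000 N/m

k = m·ω_n² = 209 × 163.0² = 209 × 26570 = 5553000 N/m.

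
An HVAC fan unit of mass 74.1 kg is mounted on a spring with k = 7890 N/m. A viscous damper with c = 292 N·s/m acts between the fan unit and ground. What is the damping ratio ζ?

ω_n = √(k/m) = √(7890/74.1) = 10.32 rad/s.
Critical damping c_c = 2√(k·m) = 2√(7890 × 74.1) = 1529 N·s/m, so ζ = c/c_c = 292/1529 = 0.1909.

0.191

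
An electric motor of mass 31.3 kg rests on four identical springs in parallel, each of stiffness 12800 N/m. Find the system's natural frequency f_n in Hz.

6.44 Hz

Parallel springs add: k_eq = 4 × 12800 = 51200 N/m.
ω_n = √(k_eq/m) = √(51200/31.3) = √1636 = 40.44 rad/s.
f_n = ω_n/(2π) = 40.44/6.283 = 6.437 Hz.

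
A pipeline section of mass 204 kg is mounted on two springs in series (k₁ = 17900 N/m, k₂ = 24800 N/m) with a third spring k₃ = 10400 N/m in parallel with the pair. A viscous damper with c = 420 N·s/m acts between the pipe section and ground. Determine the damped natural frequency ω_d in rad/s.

10.0 rad/s

Series pair: k_s = k₁k₂/(k₁+k₂) = (17900)(24800)/(17900 + 24800) = 10400 N/m. In parallel with k₃: k_eq = 10400 + 10400 = 20800 N/m.
ω_n = √(k_eq/m) = √(20800/204) = 10.10 rad/s.
Critical damping c_c = 2√(k_eq·m) = 2√(20800 × 204) = 4119 N·s/m, so ζ = c/c_c = 420/4119 = 0.1020.
ω_d = ω_n√(1 − ζ²) = 10.10 × √(1 − 0.0104) = 10.04 rad/s.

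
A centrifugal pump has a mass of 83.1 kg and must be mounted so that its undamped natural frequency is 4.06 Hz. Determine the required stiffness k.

54100 N/m

ω_n = 2πf_n = 2π × 4.06 = 25.51 rad/s.
k = m·ω_n² = 83.1 × 25.51² = 83.1 × 650.7 = 54080 N/m.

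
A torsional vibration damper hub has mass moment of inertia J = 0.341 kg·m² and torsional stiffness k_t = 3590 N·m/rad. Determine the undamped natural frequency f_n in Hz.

16.3 Hz

ω_n = √(k_t/J) = √(3590/0.341) = √10530 = 102.6 rad/s.
f_n = ω_n/(2π) = 102.6/6.283 = 16.33 Hz.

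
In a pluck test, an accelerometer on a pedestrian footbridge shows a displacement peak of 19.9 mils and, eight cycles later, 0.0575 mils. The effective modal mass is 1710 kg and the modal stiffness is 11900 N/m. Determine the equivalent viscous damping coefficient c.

Logarithmic decrement δ = (1/n)·ln(x₀/x_n) = (1/8)·ln(19.9/0.0575) = (1/8)·ln(346.1) = 0.7308.
ζ = δ/√(4π² + δ²) = 0.7308/√(39.48 + 0.534) = 0.7308/6.326 = 0.1155.
c = ζ · 2√(km) = 0.1155 × 2√(11900 × 1710) = 0.1155 × 9022 = 1042 N·s/m.

1040 N·s/m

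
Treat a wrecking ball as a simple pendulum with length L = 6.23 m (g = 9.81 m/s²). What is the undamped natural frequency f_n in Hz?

0.200 Hz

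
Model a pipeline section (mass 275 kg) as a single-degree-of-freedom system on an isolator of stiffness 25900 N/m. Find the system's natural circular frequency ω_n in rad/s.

9.70 rad/s

ω_n = √(k/m) = √(25900/275) = √94.18 = 9.705 rad/s.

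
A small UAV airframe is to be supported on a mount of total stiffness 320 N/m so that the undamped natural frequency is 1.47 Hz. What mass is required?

ω_n = 2πf_n = 2π × 1.47 = 9.236 rad/s.
m = k/ω_n² = 320/9.236² = 320/85.31 = 3.751 kg.

3.75 kg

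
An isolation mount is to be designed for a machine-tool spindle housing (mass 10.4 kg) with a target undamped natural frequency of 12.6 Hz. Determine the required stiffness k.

65200 N/m

ω_n = 2πf_n = 2π × 12.6 = 79.17 rad/s.
k = m·ω_n² = 10.4 × 79.17² = 10.4 × 6268 = 65180 N/m.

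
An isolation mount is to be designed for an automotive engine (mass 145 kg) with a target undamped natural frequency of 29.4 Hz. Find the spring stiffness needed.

ω_n = 2πf_n = 2π × 29.4 = 184.7 rad/s.
k = m·ω_n² = 145 × 184.7² = 145 × 34120 = 4948000 N/m.

4950000 N/m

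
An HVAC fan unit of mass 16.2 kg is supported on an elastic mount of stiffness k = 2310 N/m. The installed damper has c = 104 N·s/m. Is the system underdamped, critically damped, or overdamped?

underdamped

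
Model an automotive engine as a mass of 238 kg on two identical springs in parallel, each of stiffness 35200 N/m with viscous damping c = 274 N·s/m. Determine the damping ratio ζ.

0.0335

Parallel springs add: k_eq = 2 × 35200 = 70400 N/m.
ω_n = √(k_eq/m) = √(70400/238) = 17.20 rad/s.
Critical damping c_c = 2√(k_eq·m) = 2√(70400 × 238) = 8187 N·s/m, so ζ = c/c_c = 274/8187 = 0.03347.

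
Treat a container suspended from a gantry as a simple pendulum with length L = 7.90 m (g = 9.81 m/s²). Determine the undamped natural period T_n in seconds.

5.64 s

For a simple pendulum ω_n = √(g/L) = √(9.81/7.90) = √1.242 = 1.114 rad/s.
T_n = 2π/ω_n = 6.283/1.114 = 5.638 s.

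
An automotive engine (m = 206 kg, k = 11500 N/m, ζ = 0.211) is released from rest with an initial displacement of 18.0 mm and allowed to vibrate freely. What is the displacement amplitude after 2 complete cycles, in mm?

Logarithmic decrement δ = 2πζ/√(1 − ζ²) = 2π × 0.2110/√(1 − 0.0445) = 1.356.
After n cycles, x_n/x₀ = e^(−nδ), so x_2 = 18.0 × e^(−2 × 1.356) = 18.0 × 0.06637 = 1.195 mm.

1.19 mm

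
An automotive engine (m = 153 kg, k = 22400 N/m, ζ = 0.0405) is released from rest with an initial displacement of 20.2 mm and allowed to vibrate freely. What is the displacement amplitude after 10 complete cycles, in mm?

1.58 mm

Logarithmic decrement δ = 2πζ/√(1 − ζ²) = 2π × 0.04050/√(1 − 0.00164) = 0.2547.
After n cycles, x_n/x₀ = e^(−nδ), so x_10 = 20.2 × e^(−10 × 0.2547) = 20.2 × 0.07833 = 1.582 mm.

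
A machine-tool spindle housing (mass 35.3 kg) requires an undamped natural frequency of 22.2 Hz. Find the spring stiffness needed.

ω_n = 2πf_n = 2π × 22.2 = 139.5 rad/s.
k = m·ω_n² = 35.3 × 139.5² = 35.3 × 19460 = 686800 N/m.

687000 N/m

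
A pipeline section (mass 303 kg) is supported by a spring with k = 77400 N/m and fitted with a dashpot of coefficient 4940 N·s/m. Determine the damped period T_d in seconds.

0.457 s

ω_n = √(k/m) = √(77400/303) = 15.98 rad/s.
Critical damping c_c = 2√(k·m) = 2√(77400 × 303) = 9685 N·s/m, so ζ = c/c_c = 4940/9685 = 0.5100.
ω_d = ω_n√(1 − ζ²) = 15.98 × √(1 − 0.260) = 13.75 rad/s.
T_d = 2π/ω_d = 0.4570 s.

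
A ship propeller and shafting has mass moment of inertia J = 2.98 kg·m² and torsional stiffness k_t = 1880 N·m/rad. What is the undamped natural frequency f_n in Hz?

4.00 Hz

ω_n = √(k_t/J) = √(1880/2.98) = √630.9 = 25.12 rad/s.
f_n = ω_n/(2π) = 25.12/6.283 = 3.998 Hz.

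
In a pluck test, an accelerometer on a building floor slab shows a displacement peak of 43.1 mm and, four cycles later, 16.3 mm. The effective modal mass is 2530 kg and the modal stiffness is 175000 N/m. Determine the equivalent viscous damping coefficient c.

1630 N·s/m

Logarithmic decrement δ = (1/n)·ln(x₀/x_n) = (1/4)·ln(43.1/16.3) = (1/4)·ln(2.644) = 0.2431.
ζ = δ/√(4π² + δ²) = 0.2431/√(39.48 + 0.0591) = 0.2431/6.288 = 0.03866.
c = ζ · 2√(km) = 0.03866 × 2√(175000 × 2530) = 0.03866 × 42080 = 1627 N·s/m.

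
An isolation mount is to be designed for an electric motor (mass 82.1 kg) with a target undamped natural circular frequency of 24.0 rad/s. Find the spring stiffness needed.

k = m·ω_n² = 82.1 × 24.00² = 82.1 × 576.0 = 47290 N/m.

47300 N/m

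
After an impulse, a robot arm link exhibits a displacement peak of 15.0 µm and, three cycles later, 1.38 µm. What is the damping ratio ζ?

0.126

Logarithmic decrement δ = (1/n)·ln(x₀/x_n) = (1/3)·ln(15.0/1.38) = (1/3)·ln(10.87) = 0.7953.
ζ = δ/√(4π² + δ²) = 0.7953/√(39.48 + 0.633) = 0.7953/6.333 = 0.1256.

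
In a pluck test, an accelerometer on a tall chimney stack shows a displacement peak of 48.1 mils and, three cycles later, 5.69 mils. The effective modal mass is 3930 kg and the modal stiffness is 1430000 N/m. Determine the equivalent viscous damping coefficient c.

16900 N·s/m

Logarithmic decrement δ = (1/n)·ln(x₀/x_n) = (1/3)·ln(48.1/5.69) = (1/3)·ln(8.453) = 0.7115.
ζ = δ/√(4π² + δ²) = 0.7115/√(39.48 + 0.506) = 0.7115/6.323 = 0.1125.
c = ζ · 2√(km) = 0.1125 × 2√(1430000 × 3930) = 0.1125 × 149900 = 16870 N·s/m.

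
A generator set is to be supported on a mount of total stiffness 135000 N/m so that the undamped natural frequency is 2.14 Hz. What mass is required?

ω_n = 2πf_n = 2π × 2.14 = 13.45 rad/s.
m = k/ω_n² = 135000/13.45² = 135000/180.8 = 746.7 kg.

747 kg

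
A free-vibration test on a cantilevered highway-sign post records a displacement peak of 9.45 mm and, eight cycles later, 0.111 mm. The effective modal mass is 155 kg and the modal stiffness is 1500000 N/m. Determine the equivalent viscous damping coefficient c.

Logarithmic decrement δ = (1/n)·ln(x₀/x_n) = (1/8)·ln(9.45/0.111) = (1/8)·ln(85.14) = 0.5555.
ζ = δ/√(4π² + δ²) = 0.5555/√(39.48 + 0.309) = 0.5555/6.308 = 0.08807.
c = ζ · 2√(km) = 0.08807 × 2√(1500000 × 155) = 0.08807 × 30500 = 2686 N·s/m.

2690 N·s/m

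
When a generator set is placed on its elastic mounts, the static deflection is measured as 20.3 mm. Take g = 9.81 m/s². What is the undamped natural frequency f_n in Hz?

ω_n = √(g/δ_st) = √(9.81/0.0203) = √483.3 = 21.98 rad/s.
f_n = ω_n/(2π) = 21.98/6.283 = 3.499 Hz.

3.50 Hz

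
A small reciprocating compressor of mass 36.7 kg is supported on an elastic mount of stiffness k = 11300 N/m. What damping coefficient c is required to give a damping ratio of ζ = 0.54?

695 N·s/m

c_c = 2√(k·m) = 2√(11300 × 36.7) = 1288 N·s/m.
c = ζ·c_c = 0.54 × 1288 = 695.5 N·s/m.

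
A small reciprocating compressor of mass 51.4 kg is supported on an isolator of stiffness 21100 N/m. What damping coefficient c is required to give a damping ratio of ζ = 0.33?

687 N·s/m

c_c = 2√(k·m) = 2√(21100 × 51.4) = 2083 N·s/m.
c = ζ·c_c = 0.33 × 2083 = 687.3 N·s/m.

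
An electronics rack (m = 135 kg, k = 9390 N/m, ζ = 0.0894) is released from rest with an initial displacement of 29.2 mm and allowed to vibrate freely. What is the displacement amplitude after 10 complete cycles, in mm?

0.104 mm

Logarithmic decrement δ = 2πζ/√(1 − ζ²) = 2π × 0.08940/√(1 − 0.00799) = 0.5640.
After n cycles, x_n/x₀ = e^(−nδ), so x_10 = 29.2 × e^(−10 × 0.5640) = 29.2 × 0.003554 = 0.1038 mm.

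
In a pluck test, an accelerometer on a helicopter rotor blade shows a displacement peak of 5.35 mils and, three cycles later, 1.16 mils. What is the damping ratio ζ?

Logarithmic decrement δ = (1/n)·ln(x₀/x_n) = (1/3)·ln(5.35/1.16) = (1/3)·ln(4.612) = 0.5096.
ζ = δ/√(4π² + δ²) = 0.5096/√(39.48 + 0.260) = 0.5096/6.304 = 0.08083.

0.0808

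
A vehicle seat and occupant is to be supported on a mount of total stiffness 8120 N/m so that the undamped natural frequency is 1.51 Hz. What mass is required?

90.2 kg

ω_n = 2πf_n = 2π × 1.51 = 9.488 rad/s.
m = k/ω_n² = 8120/9.488² = 8120/90.01 = 90.21 kg.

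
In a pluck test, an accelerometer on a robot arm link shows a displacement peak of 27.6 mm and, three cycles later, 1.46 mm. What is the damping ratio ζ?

0.154

Logarithmic decrement δ = (1/n)·ln(x₀/x_n) = (1/3)·ln(27.6/1.46) = (1/3)·ln(18.90) = 0.9798.
ζ = δ/√(4π² + δ²) = 0.9798/√(39.48 + 0.960) = 0.9798/6.359 = 0.1541.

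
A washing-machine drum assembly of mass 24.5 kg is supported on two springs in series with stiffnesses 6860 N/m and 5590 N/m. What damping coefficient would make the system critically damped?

549 N·s/m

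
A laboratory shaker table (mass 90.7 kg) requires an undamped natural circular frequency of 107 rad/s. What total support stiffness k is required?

k = m·ω_n² = 90.7 × 107.0² = 90.7 × 11450 = 1038000 N/m.

1040000 N/m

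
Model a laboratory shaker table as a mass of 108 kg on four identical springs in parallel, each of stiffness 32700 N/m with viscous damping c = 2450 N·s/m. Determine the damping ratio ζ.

Parallel springs add: k_eq = 4 × 32700 = 130800 N/m.
ω_n = √(k_eq/m) = √(130800/108) = 34.80 rad/s.
Critical damping c_c = 2√(k_eq·m) = 2√(130800 × 108) = 7517 N·s/m, so ζ = c/c_c = 2450/7517 = 0.3259.

0.326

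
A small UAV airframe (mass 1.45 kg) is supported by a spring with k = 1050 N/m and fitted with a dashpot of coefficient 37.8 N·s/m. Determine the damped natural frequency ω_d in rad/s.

23.5 rad/s

ω_n = √(k/m) = √(1050/1.45) = 26.91 rad/s.
Critical damping c_c = 2√(k·m) = 2√(1050 × 1.45) = 78.04 N·s/m, so ζ = c/c_c = 37.8/78.04 = 0.4844.
ω_d = ω_n√(1 − ζ²) = 26.91 × √(1 − 0.235) = 23.54 rad/s.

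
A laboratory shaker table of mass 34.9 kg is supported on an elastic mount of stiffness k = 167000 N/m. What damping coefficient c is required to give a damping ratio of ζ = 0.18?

c_c = 2√(k·m) = 2√(167000 × 34.9) = 4828 N·s/m.
c = ζ·c_c = 0.18 × 4828 = 869.1 N·s/m.

869 N·s/m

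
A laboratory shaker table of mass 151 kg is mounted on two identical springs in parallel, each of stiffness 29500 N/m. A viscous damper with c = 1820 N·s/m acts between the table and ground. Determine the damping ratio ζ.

Parallel springs add: k_eq = 2 × 29500 = 59000 N/m.
ω_n = √(k_eq/m) = √(59000/151) = 19.77 rad/s.
Critical damping c_c = 2√(k_eq·m) = 2√(59000 × 151) = 5970 N·s/m, so ζ = c/c_c = 1820/5970 = 0.3049.

0.305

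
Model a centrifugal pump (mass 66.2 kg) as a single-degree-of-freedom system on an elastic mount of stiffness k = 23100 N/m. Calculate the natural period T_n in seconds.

0.336 s

ω_n = √(k/m) = √(23100/66.2) = √348.9 = 18.68 rad/s.
T_n = 2π/ω_n = 6.283/18.68 = 0.3364 s.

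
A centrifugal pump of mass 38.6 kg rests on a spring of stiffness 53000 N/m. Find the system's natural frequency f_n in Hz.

ω_n = √(k/m) = √(53000/38.6) = √1373 = 37.05 rad/s.
f_n = ω_n/(2π) = 37.05/6.283 = 5.897 Hz.

5.90 Hz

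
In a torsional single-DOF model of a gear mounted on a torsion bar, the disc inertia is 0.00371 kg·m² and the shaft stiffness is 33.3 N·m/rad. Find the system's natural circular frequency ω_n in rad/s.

94.7 rad/s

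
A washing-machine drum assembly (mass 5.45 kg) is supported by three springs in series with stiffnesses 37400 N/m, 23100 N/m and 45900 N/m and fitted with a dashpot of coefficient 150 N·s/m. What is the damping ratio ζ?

Series springs: 1/k_eq = 1/37400 + 1/23100 + 1/45900 = 9.181×10^-5, so k_eq = 10890 N/m.
ω_n = √(k_eq/m) = √(10890/5.45) = 44.70 rad/s.
Critical damping c_c = 2√(k_eq·m) = 2√(10890 × 5.45) = 487.3 N·s/m, so ζ = c/c_c = 150/487.3 = 0.3078.

0.308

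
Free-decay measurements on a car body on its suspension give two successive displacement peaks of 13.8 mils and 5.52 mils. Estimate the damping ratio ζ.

Logarithmic decrement δ = (1/n)·ln(x₀/x_n) = (1/1)·ln(13.8/5.52) = (1/1)·ln(2.500) = 0.9163.
ζ = δ/√(4π² + δ²) = 0.9163/√(39.48 + 0.840) = 0.9163/6.350 = 0.1443.

0.144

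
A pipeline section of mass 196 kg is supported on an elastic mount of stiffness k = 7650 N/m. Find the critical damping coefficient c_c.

2450 N·s/m

c_c = 2√(k·m) = 2√(7650 × 196) = 2 × 1224 = 2449 N·s/m.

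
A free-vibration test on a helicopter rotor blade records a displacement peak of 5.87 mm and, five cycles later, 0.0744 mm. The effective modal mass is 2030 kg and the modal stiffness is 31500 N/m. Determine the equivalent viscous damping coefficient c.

Logarithmic decrement δ = (1/n)·ln(x₀/x_n) = (1/5)·ln(5.87/0.0744) = (1/5)·ln(78.90) = 0.8736.
ζ = δ/√(4π² + δ²) = 0.8736/√(39.48 + 0.763) = 0.8736/6.344 = 0.1377.
c = ζ · 2√(km) = 0.1377 × 2√(31500 × 2030) = 0.1377 × 15990 = 2203 N·s/m.

2200 N·s/m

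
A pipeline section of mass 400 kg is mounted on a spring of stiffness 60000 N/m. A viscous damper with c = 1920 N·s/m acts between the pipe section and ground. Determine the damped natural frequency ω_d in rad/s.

12.0 rad/s

ω_n = √(k/m) = √(60000/400) = 12.25 rad/s.
Critical damping c_c = 2√(k·m) = 2√(60000 × 400) = 9798 N·s/m, so ζ = c/c_c = 1920/9798 = 0.1960.
ω_d = ω_n√(1 − ζ²) = 12.25 × √(1 − 0.0384) = 12.01 rad/s.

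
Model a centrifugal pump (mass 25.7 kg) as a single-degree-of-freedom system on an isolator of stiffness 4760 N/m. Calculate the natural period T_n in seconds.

0.462 s

ω_n = √(k/m) = √(4760/25.7) = √185.2 = 13.61 rad/s.
T_n = 2π/ω_n = 6.283/13.61 = 0.4617 s.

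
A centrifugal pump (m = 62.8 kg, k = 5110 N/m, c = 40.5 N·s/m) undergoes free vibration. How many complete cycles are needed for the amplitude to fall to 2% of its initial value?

18 cycles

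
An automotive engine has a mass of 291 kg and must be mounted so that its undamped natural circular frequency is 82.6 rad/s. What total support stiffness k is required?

1990000 N/m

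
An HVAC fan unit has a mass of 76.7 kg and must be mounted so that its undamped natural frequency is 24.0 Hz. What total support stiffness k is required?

ω_n = 2πf_n = 2π × 24.0 = 150.8 rad/s.
k = m·ω_n² = 76.7 × 150.8² = 76.7 × 22740 = 1744000 N/m.

1740000 N/m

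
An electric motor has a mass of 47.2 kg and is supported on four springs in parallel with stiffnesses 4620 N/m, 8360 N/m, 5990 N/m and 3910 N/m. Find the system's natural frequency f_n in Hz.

Parallel springs add: k_eq = 4620 + 8360 + 5990 + 3910 = 22880 N/m.
ω_n = √(k_eq/m) = √(22880/47.2) = √484.7 = 22.02 rad/s.
f_n = ω_n/(2π) = 22.02/6.283 = 3.504 Hz.

3.50 Hz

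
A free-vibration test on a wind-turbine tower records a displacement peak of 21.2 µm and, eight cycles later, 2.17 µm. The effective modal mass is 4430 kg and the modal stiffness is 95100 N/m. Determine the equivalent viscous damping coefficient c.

1860 N·s/m

Logarithmic decrement δ = (1/n)·ln(x₀/x_n) = (1/8)·ln(21.2/2.17) = (1/8)·ln(9.770) = 0.2849.
ζ = δ/√(4π² + δ²) = 0.2849/√(39.48 + 0.0812) = 0.2849/6.290 = 0.04530.
c = ζ · 2√(km) = 0.04530 × 2√(95100 × 4430) = 0.04530 × 41050 = 1860 N·s/m.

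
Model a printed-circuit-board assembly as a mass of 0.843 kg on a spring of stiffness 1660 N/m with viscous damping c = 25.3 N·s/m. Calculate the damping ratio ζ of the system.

ω_n = √(k/m) = √(1660/0.843) = 44.38 rad/s.
Critical damping c_c = 2√(k·m) = 2√(1660 × 0.843) = 74.82 N·s/m, so ζ = c/c_c = 25.3/74.82 = 0.3382.

0.338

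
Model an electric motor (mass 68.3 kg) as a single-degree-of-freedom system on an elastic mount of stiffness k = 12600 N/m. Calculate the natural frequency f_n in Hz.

ω_n = √(k/m) = √(12600/68.3) = √184.5 = 13.58 rad/s.
f_n = ω_n/(2π) = 13.58/6.283 = 2.162 Hz.

2.16 Hz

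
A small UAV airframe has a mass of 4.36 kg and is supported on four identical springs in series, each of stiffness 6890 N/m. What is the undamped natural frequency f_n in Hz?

3.16 Hz

Series springs: 1/k_eq = 4/6890, so k_eq = 6890/4 = 1723 N/m.
ω_n = √(k_eq/m) = √(1723/4.36) = √395.1 = 19.88 rad/s.
f_n = ω_n/(2π) = 19.88/6.283 = 3.163 Hz.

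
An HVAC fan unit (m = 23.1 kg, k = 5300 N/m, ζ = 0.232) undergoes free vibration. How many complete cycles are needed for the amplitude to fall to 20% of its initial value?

2 cycles

Logarithmic decrement δ = 2πζ/√(1 − ζ²) = 2π × 0.2320/√(1 − 0.0538) = 1.499.
x_n/x₀ = e^(−nδ) ≤ 0.2; take ln: n ≥ ln(1/0.2)/δ = 1.609/1.499 = 1.074.
So 2 complete cycles are required.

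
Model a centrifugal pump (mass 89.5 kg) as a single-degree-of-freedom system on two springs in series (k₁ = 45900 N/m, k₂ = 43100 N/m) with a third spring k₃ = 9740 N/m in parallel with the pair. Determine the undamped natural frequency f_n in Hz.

3.01 Hz

Series pair: k_s = k₁k₂/(k₁+k₂) = (45900)(43100)/(45900 + 43100) = 22230 N/m. In parallel with k₃: k_eq = 22230 + 9740 = 31970 N/m.
ω_n = √(k_eq/m) = √(31970/89.5) = √357.2 = 18.90 rad/s.
f_n = ω_n/(2π) = 18.90/6.283 = 3.008 Hz.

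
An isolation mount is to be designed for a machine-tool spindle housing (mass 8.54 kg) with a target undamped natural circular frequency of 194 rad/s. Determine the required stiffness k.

k = m·ω_n² = 8.54 × 194.0² = 8.54 × 37640 = 321400 N/m.

321000 N/m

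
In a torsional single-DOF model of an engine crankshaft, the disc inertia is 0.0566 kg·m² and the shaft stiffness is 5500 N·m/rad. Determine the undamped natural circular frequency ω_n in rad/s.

312 rad/s

ω_n = √(k_t/J) = √(5500/0.0566) = √97170 = 311.7 rad/s.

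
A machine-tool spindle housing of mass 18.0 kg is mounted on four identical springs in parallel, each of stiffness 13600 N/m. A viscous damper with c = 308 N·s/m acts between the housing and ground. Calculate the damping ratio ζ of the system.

0.156

Parallel springs add: k_eq = 4 × 13600 = 54400 N/m.
ω_n = √(k_eq/m) = √(54400/18.0) = 54.97 rad/s.
Critical damping c_c = 2√(k_eq·m) = 2√(54400 × 18.0) = 1979 N·s/m, so ζ = c/c_c = 308/1979 = 0.1556.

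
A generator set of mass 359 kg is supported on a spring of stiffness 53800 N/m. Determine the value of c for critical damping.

8790 N·s/m

c_c = 2√(k·m) = 2√(53800 × 359) = 2 × 4395 = 8790 N·s/m.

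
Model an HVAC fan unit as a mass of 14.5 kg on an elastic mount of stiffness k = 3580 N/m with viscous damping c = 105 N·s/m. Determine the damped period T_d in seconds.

0.411 s

ω_n = √(k/m) = √(3580/14.5) = 15.71 rad/s.
Critical damping c_c = 2√(k·m) = 2√(3580 × 14.5) = 455.7 N·s/m, so ζ = c/c_c = 105/455.7 = 0.2304.
ω_d = ω_n√(1 − ζ²) = 15.71 × √(1 − 0.0531) = 15.29 rad/s.
T_d = 2π/ω_d = 0.4109 s.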